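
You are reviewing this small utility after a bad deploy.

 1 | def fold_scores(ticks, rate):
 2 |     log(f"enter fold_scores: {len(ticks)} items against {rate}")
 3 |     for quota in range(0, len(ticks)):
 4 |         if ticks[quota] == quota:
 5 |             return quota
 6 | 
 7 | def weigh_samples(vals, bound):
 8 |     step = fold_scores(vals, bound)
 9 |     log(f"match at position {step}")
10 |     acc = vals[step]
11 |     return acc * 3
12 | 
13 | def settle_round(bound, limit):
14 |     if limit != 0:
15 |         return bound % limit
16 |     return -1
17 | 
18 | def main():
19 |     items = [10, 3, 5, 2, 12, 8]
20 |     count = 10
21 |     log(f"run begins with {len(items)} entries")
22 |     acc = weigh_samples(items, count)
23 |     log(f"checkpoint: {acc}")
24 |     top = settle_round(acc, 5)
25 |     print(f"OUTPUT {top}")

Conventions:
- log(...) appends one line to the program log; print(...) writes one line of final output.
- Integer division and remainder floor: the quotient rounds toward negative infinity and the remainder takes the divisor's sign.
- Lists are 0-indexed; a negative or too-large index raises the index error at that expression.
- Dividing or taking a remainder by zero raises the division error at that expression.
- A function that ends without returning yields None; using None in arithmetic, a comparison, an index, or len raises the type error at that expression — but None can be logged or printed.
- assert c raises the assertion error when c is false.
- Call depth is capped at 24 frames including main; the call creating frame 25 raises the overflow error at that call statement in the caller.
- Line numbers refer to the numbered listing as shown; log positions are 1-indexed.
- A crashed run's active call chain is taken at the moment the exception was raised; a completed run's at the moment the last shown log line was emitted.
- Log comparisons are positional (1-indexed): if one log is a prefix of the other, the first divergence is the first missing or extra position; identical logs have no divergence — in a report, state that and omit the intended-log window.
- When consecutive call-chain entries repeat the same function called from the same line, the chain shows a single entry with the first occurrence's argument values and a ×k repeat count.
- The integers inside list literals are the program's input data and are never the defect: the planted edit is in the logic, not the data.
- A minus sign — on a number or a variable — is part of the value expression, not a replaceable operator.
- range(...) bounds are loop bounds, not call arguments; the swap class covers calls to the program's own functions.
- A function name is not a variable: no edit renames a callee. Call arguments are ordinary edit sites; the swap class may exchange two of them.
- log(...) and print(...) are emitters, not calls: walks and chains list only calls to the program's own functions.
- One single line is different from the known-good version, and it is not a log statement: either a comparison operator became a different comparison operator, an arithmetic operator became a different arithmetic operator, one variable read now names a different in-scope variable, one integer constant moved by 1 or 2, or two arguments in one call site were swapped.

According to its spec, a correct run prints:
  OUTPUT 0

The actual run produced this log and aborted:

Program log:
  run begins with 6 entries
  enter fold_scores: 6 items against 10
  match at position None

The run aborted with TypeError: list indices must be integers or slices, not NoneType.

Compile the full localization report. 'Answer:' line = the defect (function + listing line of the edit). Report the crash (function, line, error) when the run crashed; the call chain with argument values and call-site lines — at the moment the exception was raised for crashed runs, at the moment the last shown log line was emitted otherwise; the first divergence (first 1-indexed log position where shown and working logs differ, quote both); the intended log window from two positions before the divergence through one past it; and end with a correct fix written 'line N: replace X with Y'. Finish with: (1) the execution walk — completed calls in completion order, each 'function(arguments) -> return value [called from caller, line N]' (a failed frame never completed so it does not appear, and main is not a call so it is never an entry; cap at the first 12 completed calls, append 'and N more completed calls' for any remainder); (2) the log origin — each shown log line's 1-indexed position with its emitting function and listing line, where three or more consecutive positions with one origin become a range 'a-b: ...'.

Answer: the defect is in fold_scores at line 4.
Key fact: Position 3 is the first bad log line: 'match at position None' should read 'match at position 0'.
Crash: weigh_samples, line 10, TypeError.
Call chain: main -> weigh_samples([10, 3, 5, 2, 12, 8], 10) (called at line 22).
First divergence: position 3; shown 'match at position None' vs intended 'match at position 0'.
Intended log window:
  1: run begins with 6 entries
  2: enter fold_scores: 6 items against 10
  3: match at position 0
  4: checkpoint: 30
Execution walk:
  fold_scores([10, 3, 5, 2, 12, 8], 10) -> None  [called from weigh_samples, line 8]
Log origin:
  1: logged in main at line 21
  2: logged in fold_scores at line 2
  3: logged in weigh_samples at line 9
A correct fix: line 4: replace `ticks[quota] == quota` with `ticks[quota] == rate`.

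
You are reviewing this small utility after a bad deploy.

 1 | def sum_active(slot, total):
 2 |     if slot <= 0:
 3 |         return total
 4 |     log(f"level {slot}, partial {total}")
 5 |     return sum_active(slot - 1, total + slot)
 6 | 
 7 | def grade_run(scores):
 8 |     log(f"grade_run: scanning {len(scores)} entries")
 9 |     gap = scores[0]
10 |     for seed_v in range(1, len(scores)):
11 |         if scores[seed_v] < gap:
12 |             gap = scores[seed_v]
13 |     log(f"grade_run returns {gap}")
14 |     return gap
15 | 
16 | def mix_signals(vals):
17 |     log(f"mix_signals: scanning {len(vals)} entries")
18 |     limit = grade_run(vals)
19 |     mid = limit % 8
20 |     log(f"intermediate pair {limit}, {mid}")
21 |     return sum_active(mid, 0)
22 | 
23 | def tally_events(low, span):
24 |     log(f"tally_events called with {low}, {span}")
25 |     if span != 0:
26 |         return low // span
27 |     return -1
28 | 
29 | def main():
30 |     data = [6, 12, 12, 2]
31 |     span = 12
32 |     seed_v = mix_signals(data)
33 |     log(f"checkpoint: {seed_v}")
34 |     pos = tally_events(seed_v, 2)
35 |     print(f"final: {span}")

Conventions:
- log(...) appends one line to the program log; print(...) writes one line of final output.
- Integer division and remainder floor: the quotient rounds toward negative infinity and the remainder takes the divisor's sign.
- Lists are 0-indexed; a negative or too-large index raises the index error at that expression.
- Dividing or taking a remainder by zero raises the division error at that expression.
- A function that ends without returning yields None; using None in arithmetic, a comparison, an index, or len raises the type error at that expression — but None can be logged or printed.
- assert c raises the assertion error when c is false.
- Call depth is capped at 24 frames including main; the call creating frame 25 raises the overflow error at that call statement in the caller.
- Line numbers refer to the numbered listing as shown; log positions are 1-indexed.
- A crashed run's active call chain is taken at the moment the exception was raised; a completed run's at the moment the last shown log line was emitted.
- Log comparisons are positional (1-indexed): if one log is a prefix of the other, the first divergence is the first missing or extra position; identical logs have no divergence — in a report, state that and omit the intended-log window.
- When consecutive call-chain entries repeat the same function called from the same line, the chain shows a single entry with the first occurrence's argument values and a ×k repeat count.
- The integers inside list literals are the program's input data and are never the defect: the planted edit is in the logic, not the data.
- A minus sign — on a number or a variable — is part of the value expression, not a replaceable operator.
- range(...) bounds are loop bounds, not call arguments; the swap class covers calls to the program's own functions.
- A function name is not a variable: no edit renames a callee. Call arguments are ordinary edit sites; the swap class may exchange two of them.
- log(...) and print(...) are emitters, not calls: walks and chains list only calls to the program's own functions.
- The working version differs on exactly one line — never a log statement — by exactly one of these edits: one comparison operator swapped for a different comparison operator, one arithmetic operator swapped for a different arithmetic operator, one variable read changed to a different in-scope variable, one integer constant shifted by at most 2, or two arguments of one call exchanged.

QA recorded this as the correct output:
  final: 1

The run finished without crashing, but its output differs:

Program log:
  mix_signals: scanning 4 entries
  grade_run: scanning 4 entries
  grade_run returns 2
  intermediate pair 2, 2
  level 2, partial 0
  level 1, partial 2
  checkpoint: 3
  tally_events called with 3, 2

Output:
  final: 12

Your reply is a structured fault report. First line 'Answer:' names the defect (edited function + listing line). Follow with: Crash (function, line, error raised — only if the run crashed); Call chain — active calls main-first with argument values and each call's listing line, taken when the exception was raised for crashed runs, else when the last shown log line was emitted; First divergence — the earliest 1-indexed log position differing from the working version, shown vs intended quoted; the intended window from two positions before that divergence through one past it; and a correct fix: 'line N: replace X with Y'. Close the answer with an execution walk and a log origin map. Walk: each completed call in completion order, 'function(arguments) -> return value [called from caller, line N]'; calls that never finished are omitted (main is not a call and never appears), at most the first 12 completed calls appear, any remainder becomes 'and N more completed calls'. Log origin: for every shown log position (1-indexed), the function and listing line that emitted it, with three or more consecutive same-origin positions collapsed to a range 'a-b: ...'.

Answer: the defect is in main at line 35.
Key observation: Log streams are identical — the defect surfaces only in the printed output.
Call chain: main -> tally_events(3, 2) (called at line 34).
First divergence: none (the log streams are identical).
Execution walk:
  grade_run([6, 12, 12, 2]) -> 2  [called from mix_signals, line 18]
  sum_active(0, 3) -> 3  [called from sum_active, line 5]
  sum_active(1, 2) -> 3  [called from sum_active, line 5]
  sum_active(2, 0) -> 3  [called from mix_signals, line 21]
  mix_signals([6, 12, 12, 2]) -> 3  [called from main, line 32]
  tally_events(3, 2) -> 1  [called from main, line 34]
Log line origins:
  1 — mix_signals, line 17
  2 — grade_run, line 8
  3 — grade_run, line 13
  4 — mix_signals, line 20
  5 — sum_active, line 4
  6 — sum_active, line 4
  7 — main, line 33
  8 — tally_events, line 24
A correct fix: line 35: replace `span` with `pos`.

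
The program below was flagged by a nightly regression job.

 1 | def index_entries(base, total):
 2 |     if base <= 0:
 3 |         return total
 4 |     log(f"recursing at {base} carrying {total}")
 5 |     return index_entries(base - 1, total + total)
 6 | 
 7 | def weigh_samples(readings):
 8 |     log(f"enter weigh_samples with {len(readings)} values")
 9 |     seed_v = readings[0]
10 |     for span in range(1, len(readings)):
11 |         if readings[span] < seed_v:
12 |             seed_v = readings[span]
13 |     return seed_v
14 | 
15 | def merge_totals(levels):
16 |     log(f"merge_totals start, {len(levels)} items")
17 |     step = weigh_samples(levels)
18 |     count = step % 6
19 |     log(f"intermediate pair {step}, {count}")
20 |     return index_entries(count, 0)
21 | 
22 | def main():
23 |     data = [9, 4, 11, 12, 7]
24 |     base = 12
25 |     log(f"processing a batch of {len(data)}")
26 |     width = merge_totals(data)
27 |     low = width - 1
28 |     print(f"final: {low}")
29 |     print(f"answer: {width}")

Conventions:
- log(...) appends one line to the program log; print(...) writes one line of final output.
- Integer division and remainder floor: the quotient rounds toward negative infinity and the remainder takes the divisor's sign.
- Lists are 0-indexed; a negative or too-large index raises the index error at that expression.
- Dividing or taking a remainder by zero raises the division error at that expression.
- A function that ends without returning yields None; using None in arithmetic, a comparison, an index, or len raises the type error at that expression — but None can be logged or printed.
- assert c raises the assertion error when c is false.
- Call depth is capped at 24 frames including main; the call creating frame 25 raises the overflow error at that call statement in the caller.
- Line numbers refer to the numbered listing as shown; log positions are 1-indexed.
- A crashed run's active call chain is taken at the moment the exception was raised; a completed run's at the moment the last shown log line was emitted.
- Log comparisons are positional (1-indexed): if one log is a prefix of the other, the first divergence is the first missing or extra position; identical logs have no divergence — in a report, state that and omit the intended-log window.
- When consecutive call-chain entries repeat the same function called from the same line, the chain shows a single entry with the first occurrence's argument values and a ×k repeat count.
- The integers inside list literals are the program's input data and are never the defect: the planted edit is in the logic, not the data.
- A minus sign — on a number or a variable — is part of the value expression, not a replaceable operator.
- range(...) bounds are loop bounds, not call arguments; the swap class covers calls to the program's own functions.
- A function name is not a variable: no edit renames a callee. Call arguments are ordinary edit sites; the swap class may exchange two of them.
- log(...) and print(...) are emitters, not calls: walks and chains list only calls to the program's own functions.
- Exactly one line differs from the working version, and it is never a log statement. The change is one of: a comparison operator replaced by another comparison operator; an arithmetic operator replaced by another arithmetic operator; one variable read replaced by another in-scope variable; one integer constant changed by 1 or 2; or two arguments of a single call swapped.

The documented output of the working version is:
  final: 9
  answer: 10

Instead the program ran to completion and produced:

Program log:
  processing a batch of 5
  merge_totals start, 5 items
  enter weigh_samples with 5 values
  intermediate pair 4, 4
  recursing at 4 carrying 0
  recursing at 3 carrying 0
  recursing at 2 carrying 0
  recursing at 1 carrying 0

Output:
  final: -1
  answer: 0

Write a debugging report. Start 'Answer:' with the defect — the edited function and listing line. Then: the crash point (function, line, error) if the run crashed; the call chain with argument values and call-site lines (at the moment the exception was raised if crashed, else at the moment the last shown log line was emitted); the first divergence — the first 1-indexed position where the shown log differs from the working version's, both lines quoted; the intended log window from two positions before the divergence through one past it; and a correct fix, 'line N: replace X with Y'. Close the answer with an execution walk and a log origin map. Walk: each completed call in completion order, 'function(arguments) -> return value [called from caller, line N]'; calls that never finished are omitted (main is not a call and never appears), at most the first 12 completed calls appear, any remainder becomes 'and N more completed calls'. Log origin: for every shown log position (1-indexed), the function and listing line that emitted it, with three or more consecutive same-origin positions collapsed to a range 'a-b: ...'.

Answer: the defect is in index_entries at line 5.
The tell: Log line 6 is where behavior first shows: 'recursing at 3 carrying 0' appears instead of 'recursing at 3 carrying 4'.
Call chain: main -> merge_totals([9, 4, 11, 12, 7]) (called at line 26) -> index_entries(4, 0) (called at line 20) -> index_entries(3, 0) (called at line 5) ×3.
First divergence: position 6 — shown 'recursing at 3 carrying 0', intended 'recursing at 3 carrying 4'.
Intended log window:
  4: intermediate pair 4, 4
  5: recursing at 4 carrying 0
  6: recursing at 3 carrying 4
  7: recursing at 2 carrying 7
Execution walk:
  weigh_samples([9, 4, 11, 12, 7]) -> 4  [called from merge_totals, line 17]
  index_entries(0, 0) -> 0  [called from index_entries, line 5]
  index_entries(1, 0) -> 0  [called from index_entries, line 5]
  index_entries(2, 0) -> 0  [called from index_entries, line 5]
  index_entries(3, 0) -> 0  [called from index_entries, line 5]
  index_entries(4, 0) -> 0  [called from merge_totals, line 20]
  merge_totals([9, 4, 11, 12, 7]) -> 0  [called from main, line 26]
Log line origins:
  1: emitted by main (line 25)
  2: emitted by merge_totals (line 16)
  3: emitted by weigh_samples (line 8)
  4: emitted by merge_totals (line 19)
  5-8: emitted by index_entries (line 4)
A correct fix: line 5: replace `total + total` with `total + base`.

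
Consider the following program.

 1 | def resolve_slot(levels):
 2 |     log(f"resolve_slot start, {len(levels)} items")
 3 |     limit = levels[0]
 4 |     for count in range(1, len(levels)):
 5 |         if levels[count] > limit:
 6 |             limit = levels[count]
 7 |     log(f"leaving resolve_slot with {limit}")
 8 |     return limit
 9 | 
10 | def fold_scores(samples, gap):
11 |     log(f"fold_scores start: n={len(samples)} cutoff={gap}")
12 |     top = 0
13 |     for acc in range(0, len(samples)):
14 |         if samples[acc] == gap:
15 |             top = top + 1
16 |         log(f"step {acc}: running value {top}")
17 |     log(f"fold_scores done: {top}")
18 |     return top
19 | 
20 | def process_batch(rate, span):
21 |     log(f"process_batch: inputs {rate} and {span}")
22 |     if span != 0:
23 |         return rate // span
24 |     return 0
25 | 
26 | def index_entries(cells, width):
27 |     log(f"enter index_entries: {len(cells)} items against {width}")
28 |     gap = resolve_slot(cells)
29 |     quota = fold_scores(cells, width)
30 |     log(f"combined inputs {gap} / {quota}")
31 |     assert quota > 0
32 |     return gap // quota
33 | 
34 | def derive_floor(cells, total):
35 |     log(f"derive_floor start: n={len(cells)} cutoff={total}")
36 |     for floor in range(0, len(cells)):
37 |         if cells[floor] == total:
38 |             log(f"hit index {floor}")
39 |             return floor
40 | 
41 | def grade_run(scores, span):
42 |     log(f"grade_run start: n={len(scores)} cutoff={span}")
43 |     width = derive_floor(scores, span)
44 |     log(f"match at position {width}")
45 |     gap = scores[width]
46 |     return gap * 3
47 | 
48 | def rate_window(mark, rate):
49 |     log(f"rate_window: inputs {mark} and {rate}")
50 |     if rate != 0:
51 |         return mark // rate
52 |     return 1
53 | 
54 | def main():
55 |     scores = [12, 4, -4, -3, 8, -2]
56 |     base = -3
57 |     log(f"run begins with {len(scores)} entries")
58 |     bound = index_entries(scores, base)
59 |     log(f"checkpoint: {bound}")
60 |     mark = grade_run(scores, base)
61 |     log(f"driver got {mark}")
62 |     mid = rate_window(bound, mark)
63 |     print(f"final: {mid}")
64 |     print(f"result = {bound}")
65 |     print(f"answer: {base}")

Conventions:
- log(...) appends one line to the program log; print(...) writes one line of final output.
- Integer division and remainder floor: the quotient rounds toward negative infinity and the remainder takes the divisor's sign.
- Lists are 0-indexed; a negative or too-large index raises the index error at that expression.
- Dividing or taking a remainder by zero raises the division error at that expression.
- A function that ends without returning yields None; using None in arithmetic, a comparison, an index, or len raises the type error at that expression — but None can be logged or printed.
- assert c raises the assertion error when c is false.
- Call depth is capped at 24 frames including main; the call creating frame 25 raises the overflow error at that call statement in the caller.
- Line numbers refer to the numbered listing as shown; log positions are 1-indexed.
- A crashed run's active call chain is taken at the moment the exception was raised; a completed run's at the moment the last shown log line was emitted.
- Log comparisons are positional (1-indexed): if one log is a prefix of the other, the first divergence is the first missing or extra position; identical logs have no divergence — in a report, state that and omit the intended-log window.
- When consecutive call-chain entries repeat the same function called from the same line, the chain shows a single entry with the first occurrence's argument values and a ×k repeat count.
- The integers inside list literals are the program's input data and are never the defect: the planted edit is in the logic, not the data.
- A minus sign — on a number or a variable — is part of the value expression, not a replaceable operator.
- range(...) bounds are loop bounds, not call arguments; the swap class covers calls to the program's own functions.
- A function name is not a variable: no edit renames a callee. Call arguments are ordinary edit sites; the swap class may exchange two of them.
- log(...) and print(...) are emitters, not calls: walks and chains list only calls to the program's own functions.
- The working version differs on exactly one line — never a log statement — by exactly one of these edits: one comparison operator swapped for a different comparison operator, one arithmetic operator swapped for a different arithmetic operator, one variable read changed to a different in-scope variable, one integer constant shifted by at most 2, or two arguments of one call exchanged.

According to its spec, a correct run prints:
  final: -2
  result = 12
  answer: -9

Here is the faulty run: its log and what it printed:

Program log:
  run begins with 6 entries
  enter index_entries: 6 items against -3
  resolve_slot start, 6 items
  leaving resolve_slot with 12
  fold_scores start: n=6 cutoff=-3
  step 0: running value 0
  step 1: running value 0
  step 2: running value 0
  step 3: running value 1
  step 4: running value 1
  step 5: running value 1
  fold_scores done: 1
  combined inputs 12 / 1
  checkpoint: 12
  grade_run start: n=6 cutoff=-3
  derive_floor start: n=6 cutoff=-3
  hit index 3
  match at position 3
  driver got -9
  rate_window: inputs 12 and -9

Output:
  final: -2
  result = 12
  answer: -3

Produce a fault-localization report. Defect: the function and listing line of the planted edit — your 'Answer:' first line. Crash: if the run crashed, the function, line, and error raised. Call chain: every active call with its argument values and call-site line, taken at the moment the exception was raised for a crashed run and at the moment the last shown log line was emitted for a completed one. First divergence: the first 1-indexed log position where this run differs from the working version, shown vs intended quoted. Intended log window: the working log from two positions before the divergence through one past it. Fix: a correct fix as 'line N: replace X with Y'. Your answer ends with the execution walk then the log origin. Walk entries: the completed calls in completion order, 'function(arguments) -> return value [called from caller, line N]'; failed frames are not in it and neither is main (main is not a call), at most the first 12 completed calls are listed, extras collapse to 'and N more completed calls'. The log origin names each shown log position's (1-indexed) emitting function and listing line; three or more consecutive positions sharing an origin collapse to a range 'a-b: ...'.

Answer: the defect is in main at line 65.
Key observation: Log streams are identical — the defect surfaces only in the printed output.
Call chain: main -> rate_window(12, -9) (called at line 62).
First divergence: none (the log streams are identical).
Execution walk:
  resolve_slot([12, 4, -4, -3, 8, -2]) -> 12  [called from index_entries, line 28]
  fold_scores([12, 4, -4, -3, 8, -2], -3) -> 1  [called from index_entries, line 29]
  index_entries([12, 4, -4, -3, 8, -2], -3) -> 12  [called from main, line 58]
  derive_floor([12, 4, -4, -3, 8, -2], -3) -> 3  [called from grade_run, line 43]
  grade_run([12, 4, -4, -3, 8, -2], -3) -> -9  [called from main, line 60]
  rate_window(12, -9) -> -2  [called from main, line 62]
Log origin:
  1: from main, line 57
  2: from index_entries, line 27
  3: from resolve_slot, line 2
  4: from resolve_slot, line 7
  5: from fold_scores, line 11
  6-11: from fold_scores, line 16
  12: from fold_scores, line 17
  13: from index_entries, line 30
  14: from main, line 59
  15: from grade_run, line 42
  16: from derive_floor, line 35
  17: from derive_floor, line 38
  18: from grade_run, line 44
  19: from main, line 61
  20: from rate_window, line 49
A correct fix: line 65: replace `base` with `mark`.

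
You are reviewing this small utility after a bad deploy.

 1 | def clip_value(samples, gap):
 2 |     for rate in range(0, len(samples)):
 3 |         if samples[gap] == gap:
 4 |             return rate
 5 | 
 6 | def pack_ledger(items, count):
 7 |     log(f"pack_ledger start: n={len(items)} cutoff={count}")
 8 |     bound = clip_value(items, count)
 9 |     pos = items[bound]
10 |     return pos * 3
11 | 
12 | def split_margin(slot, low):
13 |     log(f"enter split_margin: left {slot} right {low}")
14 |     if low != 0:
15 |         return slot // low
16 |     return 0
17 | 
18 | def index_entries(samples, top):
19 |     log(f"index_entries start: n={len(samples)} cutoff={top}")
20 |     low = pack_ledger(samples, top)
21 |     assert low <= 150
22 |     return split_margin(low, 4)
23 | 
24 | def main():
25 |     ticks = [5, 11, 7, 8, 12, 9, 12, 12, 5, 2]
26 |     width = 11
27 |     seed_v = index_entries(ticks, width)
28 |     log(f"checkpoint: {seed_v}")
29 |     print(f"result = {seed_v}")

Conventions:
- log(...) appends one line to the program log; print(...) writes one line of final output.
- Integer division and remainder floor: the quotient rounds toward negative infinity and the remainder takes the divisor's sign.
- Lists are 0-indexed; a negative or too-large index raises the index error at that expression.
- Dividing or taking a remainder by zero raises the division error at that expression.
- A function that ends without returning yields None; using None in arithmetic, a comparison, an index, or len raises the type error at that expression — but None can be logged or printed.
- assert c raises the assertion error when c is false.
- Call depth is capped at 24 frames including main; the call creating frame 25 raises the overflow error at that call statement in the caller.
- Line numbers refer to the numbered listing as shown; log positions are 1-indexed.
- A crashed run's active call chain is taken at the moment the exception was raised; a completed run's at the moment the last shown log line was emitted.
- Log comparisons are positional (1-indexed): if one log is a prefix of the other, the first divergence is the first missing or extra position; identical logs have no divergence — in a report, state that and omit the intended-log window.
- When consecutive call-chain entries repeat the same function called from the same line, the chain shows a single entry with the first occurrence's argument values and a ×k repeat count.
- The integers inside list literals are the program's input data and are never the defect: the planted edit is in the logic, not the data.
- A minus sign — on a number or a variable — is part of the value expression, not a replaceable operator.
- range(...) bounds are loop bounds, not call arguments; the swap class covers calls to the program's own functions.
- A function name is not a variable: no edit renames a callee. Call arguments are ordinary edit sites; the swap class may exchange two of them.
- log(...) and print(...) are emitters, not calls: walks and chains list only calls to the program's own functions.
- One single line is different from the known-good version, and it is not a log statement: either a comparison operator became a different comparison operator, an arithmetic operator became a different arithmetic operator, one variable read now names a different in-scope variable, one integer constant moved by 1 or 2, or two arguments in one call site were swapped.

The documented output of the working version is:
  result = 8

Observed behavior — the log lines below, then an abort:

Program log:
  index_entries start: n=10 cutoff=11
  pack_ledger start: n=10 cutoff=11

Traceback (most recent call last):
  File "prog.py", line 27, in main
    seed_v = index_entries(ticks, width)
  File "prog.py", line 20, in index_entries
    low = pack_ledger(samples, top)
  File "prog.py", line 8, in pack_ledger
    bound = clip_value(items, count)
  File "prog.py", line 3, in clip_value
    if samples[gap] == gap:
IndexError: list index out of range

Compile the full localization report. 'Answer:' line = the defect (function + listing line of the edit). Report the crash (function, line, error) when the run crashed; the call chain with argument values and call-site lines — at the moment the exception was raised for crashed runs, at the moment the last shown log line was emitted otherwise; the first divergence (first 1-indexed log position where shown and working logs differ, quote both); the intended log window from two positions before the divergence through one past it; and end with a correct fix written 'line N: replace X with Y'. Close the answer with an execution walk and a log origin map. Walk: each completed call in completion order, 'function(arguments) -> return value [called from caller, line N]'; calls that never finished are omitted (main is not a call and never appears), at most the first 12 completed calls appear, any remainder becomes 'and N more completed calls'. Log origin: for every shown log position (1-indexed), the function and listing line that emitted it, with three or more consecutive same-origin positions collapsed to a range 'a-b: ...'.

Answer: the defect is in clip_value at line 3.
Key fact: The log ends early — 2 lines, where the working version next logs 'enter split_margin: left 33 right 4'.
Crash: clip_value, line 3, IndexError.
Call chain: main -> index_entries([5, 11, 7, 8, 12, 9, 12, 12, 5, 2], 11) (called at line 27) -> pack_ledger([5, 11, 7, 8, 12, 9, 12, 12, 5, 2], 11) (called at line 20) -> clip_value([5, 11, 7, 8, 12, 9, 12, 12, 5, 2], 11) (called at line 8).
First divergence: position 3 — after 2 matching lines the faulty run goes silent; intended next line 'enter split_margin: left 33 right 4'.
Intended log window:
  1: index_entries start: n=10 cutoff=11
  2: pack_ledger start: n=10 cutoff=11
  3: enter split_margin: left 33 right 4
  4: checkpoint: 8
Execution walk:
  (no call completed)
Log origin:
  1: logged in index_entries at line 19
  2: logged in pack_ledger at line 7
A correct fix: line 3: replace `samples[gap]` with `samples[rate]`.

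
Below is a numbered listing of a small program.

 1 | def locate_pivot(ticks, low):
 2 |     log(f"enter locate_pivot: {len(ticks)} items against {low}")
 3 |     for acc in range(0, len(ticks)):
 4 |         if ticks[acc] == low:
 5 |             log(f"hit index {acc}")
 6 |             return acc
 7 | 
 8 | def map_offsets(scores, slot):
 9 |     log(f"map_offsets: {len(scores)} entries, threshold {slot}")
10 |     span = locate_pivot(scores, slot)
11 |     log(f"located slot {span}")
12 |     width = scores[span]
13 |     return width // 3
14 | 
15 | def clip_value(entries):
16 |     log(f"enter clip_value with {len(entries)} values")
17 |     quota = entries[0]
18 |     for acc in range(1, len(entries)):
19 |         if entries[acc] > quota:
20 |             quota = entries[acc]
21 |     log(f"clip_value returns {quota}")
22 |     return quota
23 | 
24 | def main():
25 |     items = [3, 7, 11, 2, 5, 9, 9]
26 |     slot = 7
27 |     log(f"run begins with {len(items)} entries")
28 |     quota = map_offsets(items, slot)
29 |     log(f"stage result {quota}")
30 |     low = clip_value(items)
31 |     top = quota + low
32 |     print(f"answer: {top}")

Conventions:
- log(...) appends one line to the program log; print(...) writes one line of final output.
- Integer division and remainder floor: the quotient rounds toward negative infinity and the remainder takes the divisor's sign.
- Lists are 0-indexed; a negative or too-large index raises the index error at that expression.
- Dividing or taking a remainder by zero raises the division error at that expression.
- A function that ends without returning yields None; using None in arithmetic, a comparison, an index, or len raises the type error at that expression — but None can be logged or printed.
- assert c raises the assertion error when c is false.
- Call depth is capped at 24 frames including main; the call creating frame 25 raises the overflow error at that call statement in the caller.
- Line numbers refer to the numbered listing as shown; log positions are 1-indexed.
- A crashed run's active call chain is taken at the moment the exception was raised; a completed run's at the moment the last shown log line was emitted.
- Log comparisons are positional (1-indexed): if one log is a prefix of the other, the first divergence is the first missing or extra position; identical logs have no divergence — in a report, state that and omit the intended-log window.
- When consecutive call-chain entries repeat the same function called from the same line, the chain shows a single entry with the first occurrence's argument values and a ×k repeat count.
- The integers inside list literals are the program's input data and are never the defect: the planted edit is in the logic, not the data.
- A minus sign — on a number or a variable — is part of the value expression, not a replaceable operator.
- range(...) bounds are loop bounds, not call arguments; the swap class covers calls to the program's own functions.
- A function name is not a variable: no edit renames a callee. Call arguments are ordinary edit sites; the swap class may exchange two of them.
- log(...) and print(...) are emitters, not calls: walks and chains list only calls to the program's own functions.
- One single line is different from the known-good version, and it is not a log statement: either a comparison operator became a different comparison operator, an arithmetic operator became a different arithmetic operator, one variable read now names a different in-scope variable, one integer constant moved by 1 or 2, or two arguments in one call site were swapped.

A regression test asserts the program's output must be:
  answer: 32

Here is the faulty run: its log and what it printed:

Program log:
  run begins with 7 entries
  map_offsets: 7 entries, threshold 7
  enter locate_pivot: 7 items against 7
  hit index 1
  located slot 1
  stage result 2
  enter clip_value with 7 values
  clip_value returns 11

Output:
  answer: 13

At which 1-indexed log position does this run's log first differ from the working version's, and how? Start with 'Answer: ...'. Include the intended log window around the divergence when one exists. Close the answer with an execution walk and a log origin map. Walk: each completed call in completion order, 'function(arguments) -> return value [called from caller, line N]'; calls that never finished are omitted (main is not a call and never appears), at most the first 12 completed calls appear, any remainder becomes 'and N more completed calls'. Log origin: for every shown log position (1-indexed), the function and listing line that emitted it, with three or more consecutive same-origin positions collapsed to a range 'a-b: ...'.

Answer: position 6 — the shown line 'stage result 2' should read 'stage result 21'.
Intended log window:
  4: hit index 1
  5: located slot 1
  6: stage result 21
  7: enter clip_value with 7 values
Execution walk:
  locate_pivot([3, 7, 11, 2, 5, 9, 9], 7) -> 1  [called from map_offsets, line 10]
  map_offsets([3, 7, 11, 2, 5, 9, 9], 7) -> 2  [called from main, line 28]
  clip_value([3, 7, 11, 2, 5, 9, 9]) -> 11  [called from main, line 30]
Log line origins:
  1: logged in main at line 27
  2: logged in map_offsets at line 9
  3: logged in locate_pivot at line 2
  4: logged in locate_pivot at line 5
  5: logged in map_offsets at line 11
  6: logged in main at line 29
  7: logged in clip_value at line 16
  8: logged in clip_value at line 21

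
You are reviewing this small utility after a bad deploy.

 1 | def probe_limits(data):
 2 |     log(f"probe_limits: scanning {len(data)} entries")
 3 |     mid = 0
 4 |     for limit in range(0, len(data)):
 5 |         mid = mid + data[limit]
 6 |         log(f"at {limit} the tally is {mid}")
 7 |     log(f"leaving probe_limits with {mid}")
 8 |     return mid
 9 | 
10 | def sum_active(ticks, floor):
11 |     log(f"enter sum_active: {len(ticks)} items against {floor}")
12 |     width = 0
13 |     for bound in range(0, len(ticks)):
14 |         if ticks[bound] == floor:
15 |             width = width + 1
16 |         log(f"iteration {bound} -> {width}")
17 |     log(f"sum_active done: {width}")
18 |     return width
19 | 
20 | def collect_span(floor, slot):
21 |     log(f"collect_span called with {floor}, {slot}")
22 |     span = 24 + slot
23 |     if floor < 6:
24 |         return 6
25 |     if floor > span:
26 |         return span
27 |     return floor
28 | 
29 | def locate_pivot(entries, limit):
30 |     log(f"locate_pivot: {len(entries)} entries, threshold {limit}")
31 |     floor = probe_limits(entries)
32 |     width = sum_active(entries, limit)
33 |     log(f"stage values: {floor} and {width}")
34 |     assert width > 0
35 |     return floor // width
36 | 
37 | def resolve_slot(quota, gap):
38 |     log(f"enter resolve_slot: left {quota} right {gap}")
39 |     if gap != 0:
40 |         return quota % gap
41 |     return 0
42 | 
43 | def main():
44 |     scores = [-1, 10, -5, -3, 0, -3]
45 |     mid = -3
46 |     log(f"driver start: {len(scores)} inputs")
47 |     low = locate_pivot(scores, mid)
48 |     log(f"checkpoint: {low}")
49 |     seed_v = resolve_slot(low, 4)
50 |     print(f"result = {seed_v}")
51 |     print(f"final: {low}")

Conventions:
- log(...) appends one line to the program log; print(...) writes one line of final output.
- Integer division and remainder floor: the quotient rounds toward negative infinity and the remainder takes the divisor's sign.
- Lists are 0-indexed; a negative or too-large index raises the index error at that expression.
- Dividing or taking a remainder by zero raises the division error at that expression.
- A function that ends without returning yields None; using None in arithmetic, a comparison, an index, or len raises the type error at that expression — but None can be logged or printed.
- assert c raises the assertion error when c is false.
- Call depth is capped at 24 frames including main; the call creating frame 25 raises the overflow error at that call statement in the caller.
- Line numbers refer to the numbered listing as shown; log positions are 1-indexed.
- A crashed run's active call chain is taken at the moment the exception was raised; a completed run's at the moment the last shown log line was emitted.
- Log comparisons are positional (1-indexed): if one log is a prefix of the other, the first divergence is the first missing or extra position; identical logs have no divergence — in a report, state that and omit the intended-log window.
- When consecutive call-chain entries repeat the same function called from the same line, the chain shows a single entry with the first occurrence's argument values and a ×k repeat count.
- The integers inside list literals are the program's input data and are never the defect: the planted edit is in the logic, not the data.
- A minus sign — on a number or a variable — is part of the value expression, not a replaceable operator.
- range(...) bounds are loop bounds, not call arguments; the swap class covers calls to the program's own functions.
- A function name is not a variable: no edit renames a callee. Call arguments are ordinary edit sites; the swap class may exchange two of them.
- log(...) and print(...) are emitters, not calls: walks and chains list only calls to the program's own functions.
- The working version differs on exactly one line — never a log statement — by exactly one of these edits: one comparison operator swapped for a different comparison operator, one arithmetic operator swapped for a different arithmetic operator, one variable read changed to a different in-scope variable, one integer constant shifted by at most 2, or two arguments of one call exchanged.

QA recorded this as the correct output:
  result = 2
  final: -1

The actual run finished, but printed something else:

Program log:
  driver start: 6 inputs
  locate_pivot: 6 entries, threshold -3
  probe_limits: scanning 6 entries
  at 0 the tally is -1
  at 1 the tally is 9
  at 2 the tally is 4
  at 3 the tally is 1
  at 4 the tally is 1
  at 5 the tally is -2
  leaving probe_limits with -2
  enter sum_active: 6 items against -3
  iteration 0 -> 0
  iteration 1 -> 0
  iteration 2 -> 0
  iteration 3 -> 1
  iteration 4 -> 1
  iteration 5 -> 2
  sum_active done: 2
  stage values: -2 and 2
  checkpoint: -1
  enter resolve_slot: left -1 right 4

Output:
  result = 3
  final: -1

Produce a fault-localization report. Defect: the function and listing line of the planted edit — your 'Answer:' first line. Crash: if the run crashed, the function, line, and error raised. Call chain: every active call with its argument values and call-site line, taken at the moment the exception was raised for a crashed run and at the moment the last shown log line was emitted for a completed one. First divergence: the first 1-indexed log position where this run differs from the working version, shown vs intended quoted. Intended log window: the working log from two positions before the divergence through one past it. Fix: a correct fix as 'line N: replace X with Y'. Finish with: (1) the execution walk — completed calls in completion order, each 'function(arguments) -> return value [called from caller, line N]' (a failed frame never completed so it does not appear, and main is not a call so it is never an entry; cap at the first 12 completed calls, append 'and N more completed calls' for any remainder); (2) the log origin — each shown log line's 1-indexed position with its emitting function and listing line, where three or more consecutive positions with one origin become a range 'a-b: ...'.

Answer: the defect is in main at line 49.
Key observation: Position 21 is the first bad log line: 'enter resolve_slot: left -1 right 4' should read 'enter resolve_slot: left -1 right 3'.
Call chain: main -> resolve_slot(-1, 4) (called at line 49).
First divergence: position 21; shown 'enter resolve_slot: left -1 right 4' vs intended 'enter resolve_slot: left -1 right 3'.
Intended log window:
  19: stage values: -2 and 2
  20: checkpoint: -1
  21: enter resolve_slot: left -1 right 3
Execution walk:
  probe_limits([-1, 10, -5, -3, 0, -3]) -> -2  [called from locate_pivot, line 31]
  sum_active([-1, 10, -5, -3, 0, -3], -3) -> 2  [called from locate_pivot, line 32]
  locate_pivot([-1, 10, -5, -3, 0, -3], -3) -> -1  [called from main, line 47]
  resolve_slot(-1, 4) -> 3  [called from main, line 49]
Origin of each log line:
  1: from main, line 46
  2: from locate_pivot, line 30
  3: from probe_limits, line 2
  4-9: from probe_limits, line 6
  10: from probe_limits, line 7
  11: from sum_active, line 11
  12-17: from sum_active, line 16
  18: from sum_active, line 17
  19: from locate_pivot, line 33
  20: from main, line 48
  21: from resolve_slot, line 38
A correct fix: line 49: replace `4` with `3`.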